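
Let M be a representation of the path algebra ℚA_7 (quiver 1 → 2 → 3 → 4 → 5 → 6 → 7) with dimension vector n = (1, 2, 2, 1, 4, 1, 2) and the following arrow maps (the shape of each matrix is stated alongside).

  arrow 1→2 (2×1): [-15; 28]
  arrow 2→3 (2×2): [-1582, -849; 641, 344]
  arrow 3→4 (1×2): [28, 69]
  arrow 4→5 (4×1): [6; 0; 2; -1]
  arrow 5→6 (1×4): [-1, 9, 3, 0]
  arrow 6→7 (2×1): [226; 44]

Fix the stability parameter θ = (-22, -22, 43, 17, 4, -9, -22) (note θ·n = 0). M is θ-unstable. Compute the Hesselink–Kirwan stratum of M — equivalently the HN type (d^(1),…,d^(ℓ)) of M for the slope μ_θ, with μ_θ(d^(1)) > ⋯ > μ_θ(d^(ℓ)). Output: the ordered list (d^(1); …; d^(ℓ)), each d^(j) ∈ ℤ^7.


Barcode: M ≅ I[1,5], I[2,3], I[5,5]^2, I[5,7], I[7,7]. HN layers by μ_θ (5 steps, strictly decreasing):
  μ^(1)=43; μ^(2)=64/3; μ^(3)=4; μ^(4)=-9; μ^(5)=-22

((0, 0, 1, 0, 0, 0, 0); (0, 0, 1, 1, 1, 0, 0); (0, 0, 0, 0, 2, 0, 0); (0, 0, 0, 0, 1, 1, 1); (1, 2, 0, 0, 0, 0, 1))


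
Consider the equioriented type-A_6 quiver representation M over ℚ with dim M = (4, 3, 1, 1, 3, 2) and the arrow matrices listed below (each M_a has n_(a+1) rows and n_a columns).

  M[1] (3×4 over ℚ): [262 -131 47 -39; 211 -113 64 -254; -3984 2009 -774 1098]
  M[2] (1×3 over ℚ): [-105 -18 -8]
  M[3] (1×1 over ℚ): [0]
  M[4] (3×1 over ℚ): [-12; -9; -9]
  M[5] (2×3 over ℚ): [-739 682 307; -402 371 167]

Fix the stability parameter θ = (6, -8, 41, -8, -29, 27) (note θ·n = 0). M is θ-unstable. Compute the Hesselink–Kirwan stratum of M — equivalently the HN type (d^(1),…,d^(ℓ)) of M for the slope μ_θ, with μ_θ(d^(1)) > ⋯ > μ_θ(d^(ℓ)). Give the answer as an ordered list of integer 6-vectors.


Barcode: M ≅ I[1,1], I[1,2]^2, I[1,3], I[4,6], I[5,5], I[5,6]. HN layers by μ_θ (6 steps, strictly decreasing):
  μ^(1)=41; μ^(2)=27; μ^(3)=6; μ^(4)=-1; μ^(5)=-37/2; μ^(6)=-29

((0, 0, 1, 0, 0, 0); (0, 0, 0, 0, 0, 2); (1, 0, 0, 0, 0, 0); (3, 3, 0, 0, 0, 0); (0, 0, 0, 1, 1, 0); (0, 0, 0, 0, 2, 0))


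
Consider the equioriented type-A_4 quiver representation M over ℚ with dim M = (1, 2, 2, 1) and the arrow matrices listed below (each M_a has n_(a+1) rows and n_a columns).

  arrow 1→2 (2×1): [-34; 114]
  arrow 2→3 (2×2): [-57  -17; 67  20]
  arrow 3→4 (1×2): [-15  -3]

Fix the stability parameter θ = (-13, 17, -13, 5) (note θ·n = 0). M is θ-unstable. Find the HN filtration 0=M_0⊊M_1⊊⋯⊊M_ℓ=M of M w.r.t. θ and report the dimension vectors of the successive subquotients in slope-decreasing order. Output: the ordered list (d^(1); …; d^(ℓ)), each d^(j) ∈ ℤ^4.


Via rank(M_{q-1}∘⋯∘M_p): M ≅ I[1,4], I[2,3].
μ_θ-semistable layers: μ^(1)=5; μ^(2)=2; μ^(3)=-13

((0, 0, 0, 1); (0, 2, 2, 0); (1, 0, 0, 0))


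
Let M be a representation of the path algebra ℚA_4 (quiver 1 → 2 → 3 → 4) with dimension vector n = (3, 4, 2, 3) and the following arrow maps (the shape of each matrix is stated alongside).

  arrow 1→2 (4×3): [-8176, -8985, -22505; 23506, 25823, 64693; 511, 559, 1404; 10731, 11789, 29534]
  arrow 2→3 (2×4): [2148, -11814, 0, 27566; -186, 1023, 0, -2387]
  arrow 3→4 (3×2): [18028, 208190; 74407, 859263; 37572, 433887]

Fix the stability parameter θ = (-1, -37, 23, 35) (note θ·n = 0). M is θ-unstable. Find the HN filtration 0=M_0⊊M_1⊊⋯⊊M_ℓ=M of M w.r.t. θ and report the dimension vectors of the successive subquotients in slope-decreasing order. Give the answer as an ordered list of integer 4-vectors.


Barcode: M ≅ I[1,1], I[1,2], I[1,4], I[2,2]^2, I[3,4], I[4,4]. HN layers by μ_θ (5 steps, strictly decreasing):
  μ^(1)=35; μ^(2)=23; μ^(3)=-1; μ^(4)=-19; μ^(5)=-37

((0, 0, 0, 3); (0, 0, 2, 0); (1, 0, 0, 0); (2, 2, 0, 0); (0, 2, 0, 0))


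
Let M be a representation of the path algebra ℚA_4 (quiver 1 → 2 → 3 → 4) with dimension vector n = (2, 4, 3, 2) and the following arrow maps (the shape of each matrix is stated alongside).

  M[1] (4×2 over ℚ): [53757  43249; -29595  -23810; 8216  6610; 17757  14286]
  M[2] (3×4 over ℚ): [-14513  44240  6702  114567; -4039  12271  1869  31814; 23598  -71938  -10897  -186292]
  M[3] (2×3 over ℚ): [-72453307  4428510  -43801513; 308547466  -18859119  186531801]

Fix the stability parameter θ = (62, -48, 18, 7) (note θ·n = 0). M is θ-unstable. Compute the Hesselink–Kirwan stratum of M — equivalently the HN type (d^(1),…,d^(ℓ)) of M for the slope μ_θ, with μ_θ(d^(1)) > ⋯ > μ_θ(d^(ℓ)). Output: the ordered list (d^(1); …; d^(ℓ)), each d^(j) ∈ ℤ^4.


Interval decomposition of M: I[1,2], I[1,4], I[2,3], I[2,4].
HN type (ℓ=4): μ^(1)=18; μ^(2)=25/2; μ^(3)=7; μ^(4)=-48

((0, 0, 1, 0); (0, 0, 2, 2); (2, 2, 0, 0); (0, 2, 0, 0))


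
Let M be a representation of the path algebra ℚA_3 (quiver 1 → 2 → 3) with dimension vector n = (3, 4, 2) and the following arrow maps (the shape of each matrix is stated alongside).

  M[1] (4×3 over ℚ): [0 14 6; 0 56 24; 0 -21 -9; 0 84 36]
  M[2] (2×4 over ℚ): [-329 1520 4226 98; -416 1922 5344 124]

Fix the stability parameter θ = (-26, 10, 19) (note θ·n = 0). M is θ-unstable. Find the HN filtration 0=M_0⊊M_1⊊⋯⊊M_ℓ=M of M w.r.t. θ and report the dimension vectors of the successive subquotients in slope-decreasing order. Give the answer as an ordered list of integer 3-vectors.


Interval decomposition of M: I[1,1]^2, I[1,2], I[2,2], I[2,3]^2.
HN type (ℓ=3): μ^(1)=19; μ^(2)=10; μ^(3)=-26

((0, 0, 2); (0, 4, 0); (3, 0, 0))


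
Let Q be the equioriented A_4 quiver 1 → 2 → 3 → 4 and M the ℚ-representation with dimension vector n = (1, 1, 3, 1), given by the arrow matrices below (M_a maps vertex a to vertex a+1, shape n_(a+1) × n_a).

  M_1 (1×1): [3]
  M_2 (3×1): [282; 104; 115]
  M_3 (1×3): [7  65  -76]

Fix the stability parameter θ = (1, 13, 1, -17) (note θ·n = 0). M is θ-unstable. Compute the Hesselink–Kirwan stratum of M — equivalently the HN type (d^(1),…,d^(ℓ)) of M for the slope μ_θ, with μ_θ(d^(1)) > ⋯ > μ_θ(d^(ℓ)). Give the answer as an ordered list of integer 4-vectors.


Barcode: M ≅ I[1,4], I[3,3]^2. HN layers by μ_θ (2 steps, strictly decreasing):
  μ^(1)=1; μ^(2)=-1/2

((0, 0, 2, 0); (1, 1, 1, 1))


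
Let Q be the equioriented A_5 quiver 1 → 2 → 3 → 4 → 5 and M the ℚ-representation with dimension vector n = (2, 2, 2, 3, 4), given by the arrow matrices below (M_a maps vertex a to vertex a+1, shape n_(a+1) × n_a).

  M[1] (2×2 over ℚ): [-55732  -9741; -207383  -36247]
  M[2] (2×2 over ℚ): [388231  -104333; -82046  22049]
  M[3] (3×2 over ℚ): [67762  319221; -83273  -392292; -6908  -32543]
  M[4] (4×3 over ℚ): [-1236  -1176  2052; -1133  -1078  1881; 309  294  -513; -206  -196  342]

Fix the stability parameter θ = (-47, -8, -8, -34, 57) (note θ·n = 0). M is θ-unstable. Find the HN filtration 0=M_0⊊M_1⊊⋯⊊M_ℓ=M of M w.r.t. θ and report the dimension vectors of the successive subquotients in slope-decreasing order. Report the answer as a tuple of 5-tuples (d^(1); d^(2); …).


Barcode: M ≅ I[1,4]^2, I[4,5], I[5,5]^3. HN layers by μ_θ (4 steps, strictly decreasing):
  μ^(1)=57; μ^(2)=-50/3; μ^(3)=-34; μ^(4)=-47

((0, 0, 0, 0, 4); (0, 2, 2, 2, 0); (0, 0, 0, 1, 0); (2, 0, 0, 0, 0))


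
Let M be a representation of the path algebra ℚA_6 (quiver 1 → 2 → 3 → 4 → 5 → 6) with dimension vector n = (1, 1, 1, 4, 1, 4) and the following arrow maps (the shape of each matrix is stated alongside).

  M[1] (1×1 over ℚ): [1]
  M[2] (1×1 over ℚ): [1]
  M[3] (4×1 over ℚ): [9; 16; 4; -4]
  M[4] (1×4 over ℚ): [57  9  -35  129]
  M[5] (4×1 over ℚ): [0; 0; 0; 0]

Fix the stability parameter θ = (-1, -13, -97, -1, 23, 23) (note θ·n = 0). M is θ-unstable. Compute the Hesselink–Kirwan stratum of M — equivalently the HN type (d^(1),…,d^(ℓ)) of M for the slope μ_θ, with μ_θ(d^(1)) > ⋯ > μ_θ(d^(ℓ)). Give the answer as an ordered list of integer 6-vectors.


Barcode: M ≅ I[1,5], I[4,4]^3, I[6,6]^4. HN layers by μ_θ (3 steps, strictly decreasing):
  μ^(1)=23; μ^(2)=-1; μ^(3)=-37

((0, 0, 0, 0, 1, 4); (0, 0, 0, 4, 0, 0); (1, 1, 1, 0, 0, 0))


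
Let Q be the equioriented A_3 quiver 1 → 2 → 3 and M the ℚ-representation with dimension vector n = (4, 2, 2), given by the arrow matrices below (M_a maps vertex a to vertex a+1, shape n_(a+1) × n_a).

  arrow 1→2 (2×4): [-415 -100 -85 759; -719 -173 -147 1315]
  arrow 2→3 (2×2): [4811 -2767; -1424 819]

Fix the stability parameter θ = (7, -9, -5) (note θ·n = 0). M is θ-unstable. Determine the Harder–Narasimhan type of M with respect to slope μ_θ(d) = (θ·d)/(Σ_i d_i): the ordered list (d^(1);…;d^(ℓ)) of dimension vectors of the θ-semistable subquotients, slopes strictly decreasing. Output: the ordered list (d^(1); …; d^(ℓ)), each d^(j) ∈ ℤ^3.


Interval decomposition of M: I[1,1]^2, I[1,3]^2.
HN type (ℓ=2): μ^(1)=7; μ^(2)=-7/3

((2, 0, 0); (2, 2, 2))


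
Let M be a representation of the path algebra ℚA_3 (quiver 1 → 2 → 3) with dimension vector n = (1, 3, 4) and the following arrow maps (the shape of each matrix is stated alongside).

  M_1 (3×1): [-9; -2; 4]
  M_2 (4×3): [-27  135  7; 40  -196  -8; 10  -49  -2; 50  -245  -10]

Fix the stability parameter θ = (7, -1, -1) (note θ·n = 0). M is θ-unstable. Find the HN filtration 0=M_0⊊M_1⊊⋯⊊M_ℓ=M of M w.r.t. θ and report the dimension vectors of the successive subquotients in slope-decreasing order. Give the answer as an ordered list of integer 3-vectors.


Interval decomposition of M: I[1,3], I[2,2], I[2,3], I[3,3]^2.
HN type (ℓ=2): μ^(1)=5/3; μ^(2)=-1

((1, 1, 1); (0, 2, 3))


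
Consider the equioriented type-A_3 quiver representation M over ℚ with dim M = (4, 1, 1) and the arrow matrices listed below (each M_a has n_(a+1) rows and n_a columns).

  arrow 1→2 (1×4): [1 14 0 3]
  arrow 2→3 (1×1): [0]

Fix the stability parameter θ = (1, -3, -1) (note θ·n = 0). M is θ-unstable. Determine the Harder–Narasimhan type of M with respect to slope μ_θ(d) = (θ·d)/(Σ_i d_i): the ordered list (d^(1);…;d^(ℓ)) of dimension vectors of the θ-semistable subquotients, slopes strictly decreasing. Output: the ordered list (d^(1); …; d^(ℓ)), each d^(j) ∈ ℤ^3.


Interval decomposition of M: I[1,1]^3, I[1,2], I[3,3].
HN type (ℓ=2): μ^(1)=1; μ^(2)=-1

((3, 0, 0); (1, 1, 1))


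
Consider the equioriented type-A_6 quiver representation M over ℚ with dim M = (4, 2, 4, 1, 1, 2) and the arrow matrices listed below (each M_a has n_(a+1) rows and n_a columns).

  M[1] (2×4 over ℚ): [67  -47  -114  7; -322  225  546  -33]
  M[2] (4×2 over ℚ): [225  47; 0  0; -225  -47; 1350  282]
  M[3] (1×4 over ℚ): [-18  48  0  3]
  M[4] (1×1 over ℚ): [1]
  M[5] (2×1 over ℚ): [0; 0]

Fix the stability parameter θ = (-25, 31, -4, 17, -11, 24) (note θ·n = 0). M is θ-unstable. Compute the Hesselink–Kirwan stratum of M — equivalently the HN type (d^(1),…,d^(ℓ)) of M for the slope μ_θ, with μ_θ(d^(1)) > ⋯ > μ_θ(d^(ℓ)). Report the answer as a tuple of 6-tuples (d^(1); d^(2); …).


Via rank(M_{q-1}∘⋯∘M_p): M ≅ I[1,1]^2, I[1,2], I[1,3], I[3,3]^2, I[3,5], I[6,6]^2.
μ_θ-semistable layers: μ^(1)=31; μ^(2)=24; μ^(3)=27/2; μ^(4)=3; μ^(5)=-4; μ^(6)=-25

((0, 1, 0, 0, 0, 0); (0, 0, 0, 0, 0, 2); (0, 1, 1, 0, 0, 0); (0, 0, 0, 1, 1, 0); (0, 0, 3, 0, 0, 0); (4, 0, 0, 0, 0, 0))


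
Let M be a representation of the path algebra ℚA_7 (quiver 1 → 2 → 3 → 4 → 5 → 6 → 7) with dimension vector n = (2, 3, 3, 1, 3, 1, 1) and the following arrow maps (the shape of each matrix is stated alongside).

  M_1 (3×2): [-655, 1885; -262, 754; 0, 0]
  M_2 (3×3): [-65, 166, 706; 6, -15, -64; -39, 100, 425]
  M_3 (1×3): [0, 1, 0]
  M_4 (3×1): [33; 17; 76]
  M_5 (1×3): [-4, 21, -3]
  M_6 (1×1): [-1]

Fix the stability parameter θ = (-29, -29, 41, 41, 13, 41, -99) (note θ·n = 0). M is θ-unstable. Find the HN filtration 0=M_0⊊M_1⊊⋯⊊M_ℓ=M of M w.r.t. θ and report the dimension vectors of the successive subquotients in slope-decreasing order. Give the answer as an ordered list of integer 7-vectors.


Interval decomposition of M: I[1,1], I[1,3], I[2,3], I[2,7], I[5,5]^2.
HN type (ℓ=4): μ^(1)=41; μ^(2)=13; μ^(3)=37/5; μ^(4)=-29

((0, 0, 2, 0, 0, 0, 0); (0, 0, 0, 0, 2, 0, 0); (0, 0, 1, 1, 1, 1, 1); (2, 3, 0, 0, 0, 0, 0))


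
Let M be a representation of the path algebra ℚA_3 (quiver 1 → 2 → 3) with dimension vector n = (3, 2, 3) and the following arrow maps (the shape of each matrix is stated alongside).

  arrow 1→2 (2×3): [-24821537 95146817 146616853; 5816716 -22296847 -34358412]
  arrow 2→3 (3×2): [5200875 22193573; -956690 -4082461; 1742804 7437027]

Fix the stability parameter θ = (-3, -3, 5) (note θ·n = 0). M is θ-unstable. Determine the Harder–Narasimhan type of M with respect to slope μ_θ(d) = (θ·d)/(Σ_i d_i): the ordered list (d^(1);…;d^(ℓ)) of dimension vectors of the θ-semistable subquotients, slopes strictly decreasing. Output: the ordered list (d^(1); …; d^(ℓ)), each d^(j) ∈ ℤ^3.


Interval decomposition of M: I[1,1], I[1,3]^2, I[3,3].
HN type (ℓ=2): μ^(1)=5; μ^(2)=-3

((0, 0, 3); (3, 2, 0))


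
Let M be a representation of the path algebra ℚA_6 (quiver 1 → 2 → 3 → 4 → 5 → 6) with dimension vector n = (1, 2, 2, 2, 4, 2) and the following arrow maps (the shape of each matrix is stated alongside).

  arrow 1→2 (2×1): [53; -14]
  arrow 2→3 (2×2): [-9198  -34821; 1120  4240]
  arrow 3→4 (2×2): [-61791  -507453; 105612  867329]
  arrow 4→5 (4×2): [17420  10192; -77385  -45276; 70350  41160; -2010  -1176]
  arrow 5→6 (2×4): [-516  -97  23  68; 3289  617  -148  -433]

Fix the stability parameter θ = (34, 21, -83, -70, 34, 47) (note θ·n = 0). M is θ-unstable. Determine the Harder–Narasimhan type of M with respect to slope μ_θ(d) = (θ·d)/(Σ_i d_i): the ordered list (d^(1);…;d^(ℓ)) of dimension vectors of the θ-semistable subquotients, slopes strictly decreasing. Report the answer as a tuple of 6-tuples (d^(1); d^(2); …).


Via rank(M_{q-1}∘⋯∘M_p): M ≅ I[1,2], I[2,6], I[3,4], I[5,5]^2, I[5,6].
μ_θ-semistable layers: μ^(1)=47; μ^(2)=34; μ^(3)=55/2; μ^(4)=-44; μ^(5)=-70; μ^(6)=-83

((0, 0, 0, 0, 0, 2); (0, 0, 0, 0, 4, 0); (1, 1, 0, 0, 0, 0); (0, 1, 1, 1, 0, 0); (0, 0, 0, 1, 0, 0); (0, 0, 1, 0, 0, 0))


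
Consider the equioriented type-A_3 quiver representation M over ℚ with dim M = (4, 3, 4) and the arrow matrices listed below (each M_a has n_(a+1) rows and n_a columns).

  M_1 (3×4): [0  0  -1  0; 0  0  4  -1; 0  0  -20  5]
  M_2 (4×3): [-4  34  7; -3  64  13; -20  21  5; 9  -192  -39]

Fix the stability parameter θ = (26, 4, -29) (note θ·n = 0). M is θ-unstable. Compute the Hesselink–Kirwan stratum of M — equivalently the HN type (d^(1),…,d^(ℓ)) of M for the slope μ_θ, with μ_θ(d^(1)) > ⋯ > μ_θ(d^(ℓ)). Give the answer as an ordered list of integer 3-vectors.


Interval decomposition of M: I[1,1]^2, I[1,3]^2, I[2,3], I[3,3].
HN type (ℓ=4): μ^(1)=26; μ^(2)=1/3; μ^(3)=-25/2; μ^(4)=-29

((2, 0, 0); (2, 2, 2); (0, 1, 1); (0, 0, 1))


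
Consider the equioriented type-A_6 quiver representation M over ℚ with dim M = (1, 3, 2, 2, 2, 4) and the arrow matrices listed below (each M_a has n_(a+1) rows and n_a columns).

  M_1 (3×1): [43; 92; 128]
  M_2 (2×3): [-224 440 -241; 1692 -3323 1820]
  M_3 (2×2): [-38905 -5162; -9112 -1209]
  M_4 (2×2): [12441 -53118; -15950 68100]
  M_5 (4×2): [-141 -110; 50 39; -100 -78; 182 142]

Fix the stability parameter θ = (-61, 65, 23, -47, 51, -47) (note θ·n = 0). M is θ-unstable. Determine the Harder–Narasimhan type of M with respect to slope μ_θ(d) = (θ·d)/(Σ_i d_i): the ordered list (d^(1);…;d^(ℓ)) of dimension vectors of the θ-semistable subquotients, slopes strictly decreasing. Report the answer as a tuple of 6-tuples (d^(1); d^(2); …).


Via rank(M_{q-1}∘⋯∘M_p): M ≅ I[1,2], I[2,4], I[2,6], I[5,6], I[6,6]^2.
μ_θ-semistable layers: μ^(1)=65; μ^(2)=41/3; μ^(3)=9; μ^(4)=2; μ^(5)=-47; μ^(6)=-61

((0, 1, 0, 0, 0, 0); (0, 1, 1, 1, 0, 0); (0, 1, 1, 1, 1, 1); (0, 0, 0, 0, 1, 1); (0, 0, 0, 0, 0, 2); (1, 0, 0, 0, 0, 0))


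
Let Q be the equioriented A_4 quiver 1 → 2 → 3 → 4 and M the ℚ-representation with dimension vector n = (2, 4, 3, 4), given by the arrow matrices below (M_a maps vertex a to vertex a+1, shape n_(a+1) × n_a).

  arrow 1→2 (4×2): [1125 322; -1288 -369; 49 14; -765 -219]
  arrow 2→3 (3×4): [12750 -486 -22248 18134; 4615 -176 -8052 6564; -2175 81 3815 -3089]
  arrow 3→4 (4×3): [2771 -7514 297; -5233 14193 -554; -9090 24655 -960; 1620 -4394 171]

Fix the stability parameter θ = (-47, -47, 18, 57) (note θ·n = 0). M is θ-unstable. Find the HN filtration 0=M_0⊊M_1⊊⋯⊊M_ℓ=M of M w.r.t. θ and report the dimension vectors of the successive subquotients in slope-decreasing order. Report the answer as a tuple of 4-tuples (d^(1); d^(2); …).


Interval decomposition of M: I[1,2], I[1,4], I[2,4]^2, I[4,4].
HN type (ℓ=3): μ^(1)=57; μ^(2)=18; μ^(3)=-47

((0, 0, 0, 4); (0, 0, 3, 0); (2, 4, 0, 0))


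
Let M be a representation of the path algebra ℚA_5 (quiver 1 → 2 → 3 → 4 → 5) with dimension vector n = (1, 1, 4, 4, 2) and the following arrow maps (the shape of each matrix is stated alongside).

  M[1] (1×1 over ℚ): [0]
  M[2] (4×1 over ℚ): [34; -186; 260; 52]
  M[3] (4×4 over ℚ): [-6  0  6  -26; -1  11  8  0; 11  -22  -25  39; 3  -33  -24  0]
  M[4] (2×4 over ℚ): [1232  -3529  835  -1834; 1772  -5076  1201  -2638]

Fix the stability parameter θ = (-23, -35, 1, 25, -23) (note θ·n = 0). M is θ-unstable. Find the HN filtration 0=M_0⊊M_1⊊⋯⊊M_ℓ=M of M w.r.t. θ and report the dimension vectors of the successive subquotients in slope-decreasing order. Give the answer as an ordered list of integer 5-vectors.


Interval decomposition of M: I[1,1], I[2,5], I[3,3]^2, I[3,5], I[4,4]^2.
HN type (ℓ=4): μ^(1)=25; μ^(2)=1; μ^(3)=-23; μ^(4)=-35

((0, 0, 0, 2, 0); (0, 0, 4, 2, 2); (1, 0, 0, 0, 0); (0, 1, 0, 0, 0))


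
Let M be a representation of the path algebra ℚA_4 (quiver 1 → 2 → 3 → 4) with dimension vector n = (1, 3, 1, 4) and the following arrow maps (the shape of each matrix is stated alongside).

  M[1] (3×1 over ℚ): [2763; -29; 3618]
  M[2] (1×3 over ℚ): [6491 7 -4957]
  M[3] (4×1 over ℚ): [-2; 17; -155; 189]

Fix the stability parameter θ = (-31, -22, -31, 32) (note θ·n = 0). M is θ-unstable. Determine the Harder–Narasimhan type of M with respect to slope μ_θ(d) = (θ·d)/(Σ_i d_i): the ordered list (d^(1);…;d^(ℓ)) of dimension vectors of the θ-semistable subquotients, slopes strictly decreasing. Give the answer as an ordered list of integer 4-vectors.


Interval decomposition of M: I[1,4], I[2,2]^2, I[4,4]^3.
HN type (ℓ=4): μ^(1)=32; μ^(2)=-22; μ^(3)=-53/2; μ^(4)=-31

((0, 0, 0, 4); (0, 2, 0, 0); (0, 1, 1, 0); (1, 0, 0, 0))


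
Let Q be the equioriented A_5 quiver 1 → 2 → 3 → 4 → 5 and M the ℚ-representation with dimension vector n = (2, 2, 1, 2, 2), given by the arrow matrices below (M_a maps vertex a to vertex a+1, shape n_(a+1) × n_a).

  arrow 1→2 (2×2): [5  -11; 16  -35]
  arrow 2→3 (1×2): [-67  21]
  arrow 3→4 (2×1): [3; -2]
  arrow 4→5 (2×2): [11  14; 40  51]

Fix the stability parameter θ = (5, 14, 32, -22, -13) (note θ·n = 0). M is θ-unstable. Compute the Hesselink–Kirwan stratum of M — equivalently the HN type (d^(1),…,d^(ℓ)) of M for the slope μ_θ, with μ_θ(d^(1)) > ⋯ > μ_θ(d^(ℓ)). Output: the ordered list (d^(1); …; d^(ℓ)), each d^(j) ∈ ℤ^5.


Via rank(M_{q-1}∘⋯∘M_p): M ≅ I[1,2], I[1,5], I[4,5].
μ_θ-semistable layers: μ^(1)=14; μ^(2)=5; μ^(3)=16/5; μ^(4)=-13; μ^(5)=-22

((0, 1, 0, 0, 0); (1, 0, 0, 0, 0); (1, 1, 1, 1, 1); (0, 0, 0, 0, 1); (0, 0, 0, 1, 0))


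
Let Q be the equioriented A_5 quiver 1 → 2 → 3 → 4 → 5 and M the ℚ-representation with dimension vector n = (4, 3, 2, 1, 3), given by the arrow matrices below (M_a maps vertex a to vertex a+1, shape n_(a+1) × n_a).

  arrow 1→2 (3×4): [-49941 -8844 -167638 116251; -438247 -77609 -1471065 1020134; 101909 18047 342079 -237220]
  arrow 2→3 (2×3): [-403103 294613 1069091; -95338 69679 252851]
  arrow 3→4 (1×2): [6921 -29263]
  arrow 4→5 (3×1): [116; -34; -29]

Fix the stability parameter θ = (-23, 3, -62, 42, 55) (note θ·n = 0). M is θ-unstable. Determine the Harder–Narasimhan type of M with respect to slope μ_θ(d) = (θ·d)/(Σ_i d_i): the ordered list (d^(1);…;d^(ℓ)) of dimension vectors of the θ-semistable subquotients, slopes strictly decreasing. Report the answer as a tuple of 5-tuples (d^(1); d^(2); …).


Interval decomposition of M: I[1,1], I[1,2], I[1,3], I[1,5], I[5,5]^2.
HN type (ℓ=5): μ^(1)=55; μ^(2)=42; μ^(3)=3; μ^(4)=-23; μ^(5)=-82/3

((0, 0, 0, 0, 3); (0, 0, 0, 1, 0); (0, 1, 0, 0, 0); (2, 0, 0, 0, 0); (2, 2, 2, 0, 0))


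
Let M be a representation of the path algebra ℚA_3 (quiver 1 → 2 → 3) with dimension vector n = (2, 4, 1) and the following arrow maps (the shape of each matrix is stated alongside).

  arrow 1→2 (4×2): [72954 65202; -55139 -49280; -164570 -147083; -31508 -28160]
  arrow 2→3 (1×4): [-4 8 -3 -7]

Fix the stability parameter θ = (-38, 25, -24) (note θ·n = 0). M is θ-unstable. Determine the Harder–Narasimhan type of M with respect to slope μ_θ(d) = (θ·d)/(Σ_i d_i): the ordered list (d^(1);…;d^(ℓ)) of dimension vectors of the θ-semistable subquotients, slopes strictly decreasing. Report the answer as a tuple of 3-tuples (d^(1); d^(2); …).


Interval decomposition of M: I[1,2], I[1,3], I[2,2]^2.
HN type (ℓ=3): μ^(1)=25; μ^(2)=1/2; μ^(3)=-38

((0, 3, 0); (0, 1, 1); (2, 0, 0))


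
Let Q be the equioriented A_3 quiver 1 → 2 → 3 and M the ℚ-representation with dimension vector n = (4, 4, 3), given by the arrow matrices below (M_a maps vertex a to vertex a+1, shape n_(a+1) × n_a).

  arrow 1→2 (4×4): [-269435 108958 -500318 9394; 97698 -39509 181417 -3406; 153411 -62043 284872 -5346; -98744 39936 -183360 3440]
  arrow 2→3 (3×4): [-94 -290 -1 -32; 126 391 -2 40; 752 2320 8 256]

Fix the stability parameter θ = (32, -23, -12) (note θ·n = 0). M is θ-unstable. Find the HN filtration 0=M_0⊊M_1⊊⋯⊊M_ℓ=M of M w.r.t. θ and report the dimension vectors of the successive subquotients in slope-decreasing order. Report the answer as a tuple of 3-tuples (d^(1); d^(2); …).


Barcode: M ≅ I[1,1], I[1,2], I[1,3]^2, I[2,2], I[3,3]. HN layers by μ_θ (5 steps, strictly decreasing):
  μ^(1)=32; μ^(2)=9/2; μ^(3)=-1; μ^(4)=-12; μ^(5)=-23

((1, 0, 0); (1, 1, 0); (2, 2, 2); (0, 0, 1); (0, 1, 0))


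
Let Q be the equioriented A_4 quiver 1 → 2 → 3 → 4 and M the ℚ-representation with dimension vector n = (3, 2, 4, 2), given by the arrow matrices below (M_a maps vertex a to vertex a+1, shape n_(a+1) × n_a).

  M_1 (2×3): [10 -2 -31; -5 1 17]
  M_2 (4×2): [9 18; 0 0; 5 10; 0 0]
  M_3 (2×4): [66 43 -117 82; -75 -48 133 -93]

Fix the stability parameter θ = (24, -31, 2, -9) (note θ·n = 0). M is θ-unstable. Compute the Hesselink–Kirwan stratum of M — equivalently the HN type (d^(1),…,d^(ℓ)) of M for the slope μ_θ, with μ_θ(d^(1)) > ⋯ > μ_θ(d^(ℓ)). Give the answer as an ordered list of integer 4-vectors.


Barcode: M ≅ I[1,1], I[1,2], I[1,4], I[3,3]^2, I[3,4]. HN layers by μ_θ (3 steps, strictly decreasing):
  μ^(1)=24; μ^(2)=2; μ^(3)=-7/2

((1, 0, 0, 0); (0, 0, 2, 0); (2, 2, 2, 2))


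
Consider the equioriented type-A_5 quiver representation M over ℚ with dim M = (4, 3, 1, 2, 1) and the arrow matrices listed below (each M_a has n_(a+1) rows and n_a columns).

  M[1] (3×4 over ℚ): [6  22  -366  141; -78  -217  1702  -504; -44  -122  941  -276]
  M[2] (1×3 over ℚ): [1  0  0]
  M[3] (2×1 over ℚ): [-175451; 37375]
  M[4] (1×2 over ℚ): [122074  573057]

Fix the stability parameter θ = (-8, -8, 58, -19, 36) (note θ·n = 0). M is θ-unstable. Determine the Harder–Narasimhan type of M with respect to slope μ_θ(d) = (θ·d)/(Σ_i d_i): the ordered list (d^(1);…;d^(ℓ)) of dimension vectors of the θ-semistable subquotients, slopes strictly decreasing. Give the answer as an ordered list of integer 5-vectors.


Barcode: M ≅ I[1,1], I[1,2]^2, I[1,5], I[4,4]. HN layers by μ_θ (4 steps, strictly decreasing):
  μ^(1)=36; μ^(2)=39/2; μ^(3)=-8; μ^(4)=-19

((0, 0, 0, 0, 1); (0, 0, 1, 1, 0); (4, 3, 0, 0, 0); (0, 0, 0, 1, 0))


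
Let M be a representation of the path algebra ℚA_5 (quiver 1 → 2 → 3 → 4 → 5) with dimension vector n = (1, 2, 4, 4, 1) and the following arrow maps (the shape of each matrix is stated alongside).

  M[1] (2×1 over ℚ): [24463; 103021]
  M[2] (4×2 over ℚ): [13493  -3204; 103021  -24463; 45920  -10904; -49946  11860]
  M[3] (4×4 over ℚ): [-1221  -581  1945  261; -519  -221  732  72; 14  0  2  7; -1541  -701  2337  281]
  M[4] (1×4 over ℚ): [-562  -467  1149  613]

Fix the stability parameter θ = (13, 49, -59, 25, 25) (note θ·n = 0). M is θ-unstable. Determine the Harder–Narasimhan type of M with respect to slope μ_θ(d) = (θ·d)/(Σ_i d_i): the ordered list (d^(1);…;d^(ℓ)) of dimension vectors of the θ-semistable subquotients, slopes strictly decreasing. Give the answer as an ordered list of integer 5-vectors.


Interval decomposition of M: I[1,4], I[2,3], I[3,4], I[3,5], I[4,4].
HN type (ℓ=4): μ^(1)=25; μ^(2)=1; μ^(3)=-5; μ^(4)=-59

((0, 0, 0, 4, 1); (1, 1, 1, 0, 0); (0, 1, 1, 0, 0); (0, 0, 2, 0, 0))


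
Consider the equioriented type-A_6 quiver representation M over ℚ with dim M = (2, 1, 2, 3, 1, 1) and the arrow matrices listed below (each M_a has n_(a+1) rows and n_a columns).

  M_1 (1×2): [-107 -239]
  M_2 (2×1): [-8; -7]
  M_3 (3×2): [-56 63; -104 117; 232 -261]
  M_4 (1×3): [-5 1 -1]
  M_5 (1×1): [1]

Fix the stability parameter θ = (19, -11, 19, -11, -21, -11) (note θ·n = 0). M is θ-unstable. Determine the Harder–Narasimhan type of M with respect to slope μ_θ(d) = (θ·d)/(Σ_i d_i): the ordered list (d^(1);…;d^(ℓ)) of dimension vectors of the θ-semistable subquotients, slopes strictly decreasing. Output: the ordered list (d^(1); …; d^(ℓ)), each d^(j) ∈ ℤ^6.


Interval decomposition of M: I[1,1], I[1,6], I[3,3], I[4,4]^2.
HN type (ℓ=3): μ^(1)=19; μ^(2)=-8/3; μ^(3)=-11

((1, 0, 1, 0, 0, 0); (1, 1, 1, 1, 1, 1); (0, 0, 0, 2, 0, 0))


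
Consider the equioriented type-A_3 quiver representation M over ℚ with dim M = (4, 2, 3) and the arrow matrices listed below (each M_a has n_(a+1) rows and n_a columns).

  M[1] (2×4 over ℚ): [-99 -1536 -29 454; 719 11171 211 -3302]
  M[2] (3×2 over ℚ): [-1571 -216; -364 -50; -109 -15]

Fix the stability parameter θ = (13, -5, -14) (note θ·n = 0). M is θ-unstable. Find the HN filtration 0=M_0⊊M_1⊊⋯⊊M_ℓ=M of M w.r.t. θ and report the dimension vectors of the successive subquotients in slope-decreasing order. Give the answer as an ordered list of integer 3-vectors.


Via rank(M_{q-1}∘⋯∘M_p): M ≅ I[1,1]^2, I[1,3]^2, I[3,3].
μ_θ-semistable layers: μ^(1)=13; μ^(2)=-2; μ^(3)=-14

((2, 0, 0); (2, 2, 2); (0, 0, 1))


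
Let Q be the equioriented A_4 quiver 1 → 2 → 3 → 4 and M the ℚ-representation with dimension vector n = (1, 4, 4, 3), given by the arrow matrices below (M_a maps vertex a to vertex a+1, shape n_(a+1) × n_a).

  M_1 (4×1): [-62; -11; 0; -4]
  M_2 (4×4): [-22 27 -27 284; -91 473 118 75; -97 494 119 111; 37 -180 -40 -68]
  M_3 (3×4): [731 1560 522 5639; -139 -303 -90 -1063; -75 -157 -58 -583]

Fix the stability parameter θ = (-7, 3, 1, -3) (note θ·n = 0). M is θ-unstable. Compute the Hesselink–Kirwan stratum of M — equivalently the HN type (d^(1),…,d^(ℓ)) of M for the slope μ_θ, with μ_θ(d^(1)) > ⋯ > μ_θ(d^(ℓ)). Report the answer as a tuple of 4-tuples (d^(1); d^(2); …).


Interval decomposition of M: I[1,4], I[2,3]^2, I[2,4], I[4,4].
HN type (ℓ=4): μ^(1)=2; μ^(2)=1/3; μ^(3)=-3; μ^(4)=-7

((0, 2, 2, 0); (0, 2, 2, 2); (0, 0, 0, 1); (1, 0, 0, 0))


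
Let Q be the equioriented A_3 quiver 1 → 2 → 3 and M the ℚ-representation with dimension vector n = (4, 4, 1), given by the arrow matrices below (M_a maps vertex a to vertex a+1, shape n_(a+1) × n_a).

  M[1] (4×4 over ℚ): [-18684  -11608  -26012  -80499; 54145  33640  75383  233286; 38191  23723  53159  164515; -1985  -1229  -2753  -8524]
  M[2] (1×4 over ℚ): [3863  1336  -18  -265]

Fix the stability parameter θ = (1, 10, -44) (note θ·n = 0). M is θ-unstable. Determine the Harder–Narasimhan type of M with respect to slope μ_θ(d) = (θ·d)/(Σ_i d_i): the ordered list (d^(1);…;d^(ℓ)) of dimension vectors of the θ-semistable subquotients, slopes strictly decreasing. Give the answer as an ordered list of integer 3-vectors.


Interval decomposition of M: I[1,1], I[1,2]^2, I[1,3], I[2,2].
HN type (ℓ=3): μ^(1)=10; μ^(2)=1; μ^(3)=-11

((0, 3, 0); (3, 0, 0); (1, 1, 1))


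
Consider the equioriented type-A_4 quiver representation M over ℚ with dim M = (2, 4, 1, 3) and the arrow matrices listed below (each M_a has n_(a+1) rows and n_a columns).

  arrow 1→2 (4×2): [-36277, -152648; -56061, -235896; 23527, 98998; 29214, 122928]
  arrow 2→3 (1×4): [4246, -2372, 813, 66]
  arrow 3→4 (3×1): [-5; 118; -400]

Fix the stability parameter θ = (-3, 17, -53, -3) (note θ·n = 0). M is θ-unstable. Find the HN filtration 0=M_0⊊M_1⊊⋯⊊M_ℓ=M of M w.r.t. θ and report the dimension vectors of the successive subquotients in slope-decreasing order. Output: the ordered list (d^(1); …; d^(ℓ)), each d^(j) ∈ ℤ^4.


Via rank(M_{q-1}∘⋯∘M_p): M ≅ I[1,2], I[1,4], I[2,2]^2, I[4,4]^2.
μ_θ-semistable layers: μ^(1)=17; μ^(2)=-3; μ^(3)=-13

((0, 3, 0, 0); (1, 0, 0, 3); (1, 1, 1, 0))


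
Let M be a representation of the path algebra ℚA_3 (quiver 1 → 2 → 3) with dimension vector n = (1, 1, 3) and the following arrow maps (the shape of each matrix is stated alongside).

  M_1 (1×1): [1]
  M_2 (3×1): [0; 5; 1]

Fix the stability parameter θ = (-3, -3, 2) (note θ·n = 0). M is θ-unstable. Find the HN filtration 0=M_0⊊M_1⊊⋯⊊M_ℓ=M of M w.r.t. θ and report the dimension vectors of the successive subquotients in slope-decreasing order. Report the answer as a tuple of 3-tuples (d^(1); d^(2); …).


Via rank(M_{q-1}∘⋯∘M_p): M ≅ I[1,3], I[3,3]^2.
μ_θ-semistable layers: μ^(1)=2; μ^(2)=-3

((0, 0, 3); (1, 1, 0))


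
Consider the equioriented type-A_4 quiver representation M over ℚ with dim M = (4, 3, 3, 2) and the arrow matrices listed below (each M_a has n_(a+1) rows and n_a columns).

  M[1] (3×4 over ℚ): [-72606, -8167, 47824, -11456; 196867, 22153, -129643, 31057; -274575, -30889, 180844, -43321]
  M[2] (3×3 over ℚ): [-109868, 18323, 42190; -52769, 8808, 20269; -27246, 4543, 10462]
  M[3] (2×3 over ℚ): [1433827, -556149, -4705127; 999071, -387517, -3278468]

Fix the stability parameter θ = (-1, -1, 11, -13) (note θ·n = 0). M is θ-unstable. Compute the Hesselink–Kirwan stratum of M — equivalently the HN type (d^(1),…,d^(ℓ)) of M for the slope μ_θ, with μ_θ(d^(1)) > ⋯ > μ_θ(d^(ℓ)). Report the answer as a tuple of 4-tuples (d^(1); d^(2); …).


Interval decomposition of M: I[1,1], I[1,3], I[1,4]^2.
HN type (ℓ=2): μ^(1)=11; μ^(2)=-1

((0, 0, 1, 0); (4, 3, 2, 2))


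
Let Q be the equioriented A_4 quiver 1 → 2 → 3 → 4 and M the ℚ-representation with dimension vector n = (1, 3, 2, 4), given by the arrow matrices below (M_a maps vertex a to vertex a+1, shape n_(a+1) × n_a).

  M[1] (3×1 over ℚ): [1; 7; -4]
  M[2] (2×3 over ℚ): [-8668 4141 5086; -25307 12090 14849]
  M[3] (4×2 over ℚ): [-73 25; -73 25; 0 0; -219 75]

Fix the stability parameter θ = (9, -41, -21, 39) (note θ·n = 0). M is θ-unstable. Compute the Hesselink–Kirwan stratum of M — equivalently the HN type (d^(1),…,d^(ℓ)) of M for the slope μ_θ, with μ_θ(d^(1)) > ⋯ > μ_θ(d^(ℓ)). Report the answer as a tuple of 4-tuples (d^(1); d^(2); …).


Interval decomposition of M: I[1,3], I[2,2], I[2,4], I[4,4]^3.
HN type (ℓ=4): μ^(1)=39; μ^(2)=-53/3; μ^(3)=-21; μ^(4)=-41

((0, 0, 0, 4); (1, 1, 1, 0); (0, 0, 1, 0); (0, 2, 0, 0))


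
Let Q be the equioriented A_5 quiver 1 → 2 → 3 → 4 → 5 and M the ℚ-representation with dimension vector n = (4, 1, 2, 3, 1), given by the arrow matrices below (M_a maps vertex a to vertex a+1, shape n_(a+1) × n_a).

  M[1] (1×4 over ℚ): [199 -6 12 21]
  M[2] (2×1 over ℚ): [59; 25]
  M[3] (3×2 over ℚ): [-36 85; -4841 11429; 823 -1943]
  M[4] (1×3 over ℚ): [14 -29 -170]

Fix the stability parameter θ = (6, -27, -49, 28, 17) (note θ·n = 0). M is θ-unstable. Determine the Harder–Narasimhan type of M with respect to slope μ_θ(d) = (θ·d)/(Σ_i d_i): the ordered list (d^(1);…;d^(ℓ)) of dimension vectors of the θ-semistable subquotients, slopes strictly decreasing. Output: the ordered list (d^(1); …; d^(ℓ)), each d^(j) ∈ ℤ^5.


Interval decomposition of M: I[1,1]^3, I[1,4], I[3,5], I[4,4].
HN type (ℓ=5): μ^(1)=28; μ^(2)=45/2; μ^(3)=6; μ^(4)=-70/3; μ^(5)=-49

((0, 0, 0, 2, 0); (0, 0, 0, 1, 1); (3, 0, 0, 0, 0); (1, 1, 1, 0, 0); (0, 0, 1, 0, 0))


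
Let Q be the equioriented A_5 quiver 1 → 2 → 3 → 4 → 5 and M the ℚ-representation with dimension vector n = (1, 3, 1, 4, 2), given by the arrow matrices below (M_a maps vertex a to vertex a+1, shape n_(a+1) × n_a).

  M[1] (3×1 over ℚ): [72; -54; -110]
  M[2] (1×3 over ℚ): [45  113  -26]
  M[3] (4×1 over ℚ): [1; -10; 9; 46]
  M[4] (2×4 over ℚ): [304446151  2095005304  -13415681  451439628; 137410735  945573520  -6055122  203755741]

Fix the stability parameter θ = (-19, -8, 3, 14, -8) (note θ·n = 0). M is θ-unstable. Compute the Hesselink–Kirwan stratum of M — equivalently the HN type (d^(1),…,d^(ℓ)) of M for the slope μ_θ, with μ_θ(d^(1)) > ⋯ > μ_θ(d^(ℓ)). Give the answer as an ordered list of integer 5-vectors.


Barcode: M ≅ I[1,5], I[2,2]^2, I[4,4]^2, I[4,5]. HN layers by μ_θ (4 steps, strictly decreasing):
  μ^(1)=14; μ^(2)=3; μ^(3)=-8; μ^(4)=-19

((0, 0, 0, 2, 0); (0, 0, 1, 2, 2); (0, 3, 0, 0, 0); (1, 0, 0, 0, 0))


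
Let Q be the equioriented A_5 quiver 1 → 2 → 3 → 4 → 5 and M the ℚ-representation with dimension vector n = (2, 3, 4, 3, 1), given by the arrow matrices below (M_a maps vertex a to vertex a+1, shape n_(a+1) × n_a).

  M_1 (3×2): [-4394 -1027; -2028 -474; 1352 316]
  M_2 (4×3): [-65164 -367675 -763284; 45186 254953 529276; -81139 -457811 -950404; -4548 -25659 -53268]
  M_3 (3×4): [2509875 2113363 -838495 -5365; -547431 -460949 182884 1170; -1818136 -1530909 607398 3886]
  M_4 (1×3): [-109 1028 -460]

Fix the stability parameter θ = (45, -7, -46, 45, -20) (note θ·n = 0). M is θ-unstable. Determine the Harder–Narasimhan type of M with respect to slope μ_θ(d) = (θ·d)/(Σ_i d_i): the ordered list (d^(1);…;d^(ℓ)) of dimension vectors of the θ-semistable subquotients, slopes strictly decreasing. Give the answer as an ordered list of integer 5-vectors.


Interval decomposition of M: I[1,1], I[1,5], I[2,2], I[2,4], I[3,3], I[3,4].
HN type (ℓ=6): μ^(1)=45; μ^(2)=25/2; μ^(3)=-8/3; μ^(4)=-7; μ^(5)=-53/2; μ^(6)=-46

((1, 0, 0, 2, 0); (0, 0, 0, 1, 1); (1, 1, 1, 0, 0); (0, 1, 0, 0, 0); (0, 1, 1, 0, 0); (0, 0, 2, 0, 0))


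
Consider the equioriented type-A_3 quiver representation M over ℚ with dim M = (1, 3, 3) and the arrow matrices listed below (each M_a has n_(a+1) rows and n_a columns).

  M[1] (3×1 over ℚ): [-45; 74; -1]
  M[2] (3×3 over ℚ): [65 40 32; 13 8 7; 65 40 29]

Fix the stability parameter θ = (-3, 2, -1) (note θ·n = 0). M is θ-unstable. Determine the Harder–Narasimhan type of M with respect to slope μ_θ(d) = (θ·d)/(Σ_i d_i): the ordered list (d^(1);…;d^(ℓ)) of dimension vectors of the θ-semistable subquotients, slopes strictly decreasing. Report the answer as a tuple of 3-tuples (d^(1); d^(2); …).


Interval decomposition of M: I[1,3], I[2,2], I[2,3], I[3,3].
HN type (ℓ=4): μ^(1)=2; μ^(2)=1/2; μ^(3)=-1; μ^(4)=-3

((0, 1, 0); (0, 2, 2); (0, 0, 1); (1, 0, 0))


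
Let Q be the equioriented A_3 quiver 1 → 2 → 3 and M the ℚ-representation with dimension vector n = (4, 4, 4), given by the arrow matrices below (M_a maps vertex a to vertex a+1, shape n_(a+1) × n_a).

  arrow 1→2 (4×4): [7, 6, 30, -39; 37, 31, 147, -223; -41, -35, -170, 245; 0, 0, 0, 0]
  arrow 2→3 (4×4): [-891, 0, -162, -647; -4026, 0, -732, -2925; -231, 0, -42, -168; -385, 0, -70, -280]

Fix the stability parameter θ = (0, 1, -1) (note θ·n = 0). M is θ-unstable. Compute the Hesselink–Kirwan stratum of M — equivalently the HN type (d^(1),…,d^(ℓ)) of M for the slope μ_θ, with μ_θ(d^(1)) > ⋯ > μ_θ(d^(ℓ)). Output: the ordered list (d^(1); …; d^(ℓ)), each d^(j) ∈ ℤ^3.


Interval decomposition of M: I[1,1], I[1,2]^2, I[1,3], I[2,3], I[3,3]^2.
HN type (ℓ=3): μ^(1)=1; μ^(2)=0; μ^(3)=-1

((0, 2, 0); (4, 2, 2); (0, 0, 2))


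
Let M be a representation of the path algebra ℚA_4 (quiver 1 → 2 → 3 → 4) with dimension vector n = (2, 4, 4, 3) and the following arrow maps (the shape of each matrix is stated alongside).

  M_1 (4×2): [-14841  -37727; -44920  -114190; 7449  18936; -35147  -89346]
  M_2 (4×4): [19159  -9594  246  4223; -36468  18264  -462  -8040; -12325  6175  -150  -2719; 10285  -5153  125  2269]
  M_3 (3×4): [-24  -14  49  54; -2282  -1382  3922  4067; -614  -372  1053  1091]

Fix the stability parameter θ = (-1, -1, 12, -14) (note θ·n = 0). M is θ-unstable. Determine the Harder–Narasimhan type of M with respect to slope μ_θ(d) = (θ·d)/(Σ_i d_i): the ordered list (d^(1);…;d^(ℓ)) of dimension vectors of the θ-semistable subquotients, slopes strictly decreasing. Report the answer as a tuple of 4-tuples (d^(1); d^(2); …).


Interval decomposition of M: I[1,4]^2, I[2,2], I[2,3], I[3,3], I[4,4].
HN type (ℓ=3): μ^(1)=12; μ^(2)=-1; μ^(3)=-14

((0, 0, 2, 0); (2, 4, 2, 2); (0, 0, 0, 1))


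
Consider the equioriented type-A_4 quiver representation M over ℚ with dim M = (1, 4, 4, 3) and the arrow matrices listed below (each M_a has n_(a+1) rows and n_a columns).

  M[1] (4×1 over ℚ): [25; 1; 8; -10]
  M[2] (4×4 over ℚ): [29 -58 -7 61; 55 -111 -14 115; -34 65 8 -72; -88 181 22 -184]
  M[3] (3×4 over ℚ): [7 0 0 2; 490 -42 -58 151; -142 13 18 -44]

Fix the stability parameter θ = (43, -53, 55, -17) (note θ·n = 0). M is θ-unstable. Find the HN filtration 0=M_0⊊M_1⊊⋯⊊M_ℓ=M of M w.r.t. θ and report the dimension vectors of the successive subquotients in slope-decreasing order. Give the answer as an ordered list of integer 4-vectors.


Barcode: M ≅ I[1,4], I[2,3], I[2,4]^2. HN layers by μ_θ (4 steps, strictly decreasing):
  μ^(1)=55; μ^(2)=19; μ^(3)=-5; μ^(4)=-53

((0, 0, 1, 0); (0, 0, 3, 3); (1, 1, 0, 0); (0, 3, 0, 0))


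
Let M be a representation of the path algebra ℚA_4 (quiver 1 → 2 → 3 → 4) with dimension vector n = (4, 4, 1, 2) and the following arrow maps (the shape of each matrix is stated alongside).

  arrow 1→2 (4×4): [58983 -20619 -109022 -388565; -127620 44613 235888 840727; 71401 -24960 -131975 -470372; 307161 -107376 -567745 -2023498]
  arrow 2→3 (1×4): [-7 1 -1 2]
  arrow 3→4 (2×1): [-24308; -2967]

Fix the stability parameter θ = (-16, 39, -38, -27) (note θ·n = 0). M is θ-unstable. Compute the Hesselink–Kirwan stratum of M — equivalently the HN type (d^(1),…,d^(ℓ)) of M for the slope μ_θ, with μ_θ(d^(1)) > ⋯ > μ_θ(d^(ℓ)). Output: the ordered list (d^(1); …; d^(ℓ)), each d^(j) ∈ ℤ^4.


Via rank(M_{q-1}∘⋯∘M_p): M ≅ I[1,2]^3, I[1,4], I[4,4].
μ_θ-semistable layers: μ^(1)=39; μ^(2)=-26/3; μ^(3)=-16; μ^(4)=-27

((0, 3, 0, 0); (0, 1, 1, 1); (4, 0, 0, 0); (0, 0, 0, 1))


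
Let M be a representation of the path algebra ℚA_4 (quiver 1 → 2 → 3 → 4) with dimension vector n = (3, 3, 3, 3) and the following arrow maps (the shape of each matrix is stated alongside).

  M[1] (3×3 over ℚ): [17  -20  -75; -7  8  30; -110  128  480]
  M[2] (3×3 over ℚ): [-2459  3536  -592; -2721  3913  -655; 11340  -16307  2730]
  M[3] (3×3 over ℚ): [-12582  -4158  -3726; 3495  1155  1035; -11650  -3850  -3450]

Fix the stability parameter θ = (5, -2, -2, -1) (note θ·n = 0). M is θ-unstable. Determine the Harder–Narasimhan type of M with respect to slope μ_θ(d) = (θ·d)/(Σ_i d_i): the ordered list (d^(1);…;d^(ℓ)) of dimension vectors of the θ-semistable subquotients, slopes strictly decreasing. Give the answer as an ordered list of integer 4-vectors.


Interval decomposition of M: I[1,1], I[1,3]^2, I[2,4], I[4,4]^2.
HN type (ℓ=4): μ^(1)=5; μ^(2)=1/3; μ^(3)=-1; μ^(4)=-2

((1, 0, 0, 0); (2, 2, 2, 0); (0, 0, 0, 3); (0, 1, 1, 0))
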